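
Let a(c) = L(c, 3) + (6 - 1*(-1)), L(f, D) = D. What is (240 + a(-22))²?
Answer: 62500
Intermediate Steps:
a(c) = 10 (a(c) = 3 + (6 - 1*(-1)) = 3 + (6 + 1) = 3 + 7 = 10)
(240 + a(-22))² = (240 + 10)² = 250² = 62500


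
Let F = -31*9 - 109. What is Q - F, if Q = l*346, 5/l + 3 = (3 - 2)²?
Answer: -477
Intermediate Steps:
l = -5/2 (l = 5/(-3 + (3 - 2)²) = 5/(-3 + 1²) = 5/(-3 + 1) = 5/(-2) = 5*(-½) = -5/2 ≈ -2.5000)
Q = -865 (Q = -5/2*346 = -865)
F = -388 (F = -279 - 109 = -388)
Q - F = -865 - 1*(-388) = -865 + 388 = -477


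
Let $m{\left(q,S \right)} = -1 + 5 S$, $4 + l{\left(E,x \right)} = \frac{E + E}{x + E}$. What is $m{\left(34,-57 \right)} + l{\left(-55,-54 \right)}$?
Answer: $- \frac{31500}{109} \approx -288.99$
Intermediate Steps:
$l{\left(E,x \right)} = -4 + \frac{2 E}{E + x}$ ($l{\left(E,x \right)} = -4 + \frac{E + E}{x + E} = -4 + \frac{2 E}{E + x}$)
$m{\left(34,-57 \right)} + l{\left(-55,-54 \right)} = \left(-1 + 5 \left(-57\right)\right) + \frac{2 \left(\left(-1\right) \left(-55\right) - -108\right)}{-55 - 54} = \left(-1 - 285\right) + \frac{2 \left(55 + 108\right)}{-109} = -286 + 2 \left(- \frac{1}{109}\right) 163 = -286 - \frac{326}{109} = - \frac{31500}{109}$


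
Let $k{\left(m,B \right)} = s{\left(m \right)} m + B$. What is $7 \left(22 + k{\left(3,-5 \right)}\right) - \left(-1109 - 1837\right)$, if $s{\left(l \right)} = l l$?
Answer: $3254$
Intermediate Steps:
$s{\left(l \right)} = l^{2}$
$k{\left(m,B \right)} = B + m^{3}$ ($k{\left(m,B \right)} = m^{2} m + B = m^{3} + B = B + m^{3}$)
$7 \left(22 + k{\left(3,-5 \right)}\right) - \left(-1109 - 1837\right) = 7 \left(22 - \left(5 - 3^{3}\right)\right) - \left(-1109 - 1837\right) = 7 \left(22 + \left(-5 + 27\right)\right) - \left(-1109 - 1837\right) = 7 \left(22 + 22\right) - -2946 = 7 \cdot 44 + 2946 = 308 + 2946 = 3254$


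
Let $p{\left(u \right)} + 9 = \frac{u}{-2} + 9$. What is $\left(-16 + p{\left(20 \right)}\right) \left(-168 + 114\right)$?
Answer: $1404$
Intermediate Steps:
$p{\left(u \right)} = - \frac{u}{2}$ ($p{\left(u \right)} = -9 + \left(\frac{u}{-2} + 9\right) = -9 + \left(u \left(- \frac{1}{2}\right) + 9\right) = -9 - \left(-9 + \frac{u}{2}\right) = - \frac{u}{2}$)
$\left(-16 + p{\left(20 \right)}\right) \left(-168 + 114\right) = \left(-16 - 10\right) \left(-168 + 114\right) = \left(-16 - 10\right) \left(-54\right) = \left(-26\right) \left(-54\right) = 1404$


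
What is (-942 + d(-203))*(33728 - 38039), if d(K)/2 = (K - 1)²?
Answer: -354752190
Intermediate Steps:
d(K) = 2*(-1 + K)² (d(K) = 2*(K - 1)² = 2*(-1 + K)²)
(-942 + d(-203))*(33728 - 38039) = (-942 + 2*(-1 - 203)²)*(33728 - 38039) = (-942 + 2*(-204)²)*(-4311) = (-942 + 2*41616)*(-4311) = (-942 + 83232)*(-4311) = 82290*(-4311) = -354752190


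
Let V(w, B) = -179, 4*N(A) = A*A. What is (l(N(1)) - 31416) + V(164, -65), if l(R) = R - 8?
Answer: -126411/4 ≈ -31603.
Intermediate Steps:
N(A) = A²/4 (N(A) = (A*A)/4 = A²/4)
l(R) = -8 + R
(l(N(1)) - 31416) + V(164, -65) = ((-8 + (¼)*1²) - 31416) - 179 = ((-8 + (¼)*1) - 31416) - 179 = ((-8 + ¼) - 31416) - 179 = (-31/4 - 31416) - 179 = -125695/4 - 179 = -126411/4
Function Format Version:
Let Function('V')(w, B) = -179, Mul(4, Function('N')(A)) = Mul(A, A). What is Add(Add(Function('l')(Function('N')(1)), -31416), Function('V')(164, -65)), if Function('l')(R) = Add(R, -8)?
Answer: Rational(-126411, 4) ≈ -31603.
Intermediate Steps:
Function('N')(A) = Mul(Rational(1, 4), Pow(A, 2)) (Function('N')(A) = Mul(Rational(1, 4), Mul(A, A)) = Mul(Rational(1, 4), Pow(A, 2)))
Function('l')(R) = Add(-8, R)
Add(Add(Function('l')(Function('N')(1)), -31416), Function('V')(164, -65)) = Add(Add(Add(-8, Mul(Rational(1, 4), Pow(1, 2))), -31416), -179) = Add(Add(Add(-8, Mul(Rational(1, 4), 1)), -31416), -179) = Add(Add(Add(-8, Rational(1, 4)), -31416), -179) = Add(Add(Rational(-31, 4), -31416), -179) = Add(Rational(-125695, 4), -179) = Rational(-126411, 4)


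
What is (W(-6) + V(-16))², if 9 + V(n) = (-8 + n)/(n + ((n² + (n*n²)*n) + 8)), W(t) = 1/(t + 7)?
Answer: 480881041/7513081 ≈ 64.006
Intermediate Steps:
W(t) = 1/(7 + t)
V(n) = -9 + (-8 + n)/(8 + n + n² + n⁴) (V(n) = -9 + (-8 + n)/(n + ((n² + (n*n²)*n) + 8)) = -9 + (-8 + n)/(n + ((n² + n³*n) + 8)) = -9 + (-8 + n)/(n + ((n² + n⁴) + 8)) = -9 + (-8 + n)/(n + (8 + n² + n⁴)) = -9 + (-8 + n)/(8 + n + n² + n⁴))
(W(-6) + V(-16))² = (1/(7 - 6) + (-80 - 9*(-16)² - 9*(-16)⁴ - 8*(-16))/(8 - 16 + (-16)² + (-16)⁴))² = (1/1 + (-80 - 9*256 - 9*65536 + 128)/(8 - 16 + 256 + 65536))² = (1 + (-80 - 2304 - 589824 + 128)/65784)² = (1 + (1/65784)*(-592080))² = (1 - 24670/2741)² = (-21929/2741)² = 480881041/7513081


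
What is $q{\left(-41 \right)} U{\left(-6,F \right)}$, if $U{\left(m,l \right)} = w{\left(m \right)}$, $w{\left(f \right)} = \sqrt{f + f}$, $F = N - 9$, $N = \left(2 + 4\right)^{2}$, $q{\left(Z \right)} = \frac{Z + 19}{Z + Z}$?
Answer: $\frac{22 i \sqrt{3}}{41} \approx 0.92939 i$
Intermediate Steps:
$q{\left(Z \right)} = \frac{19 + Z}{2 Z}$
$N = 36$ ($N = 6^{2} = 36$)
$F = 27$ ($F = 36 - 9 = 27$)
$w{\left(f \right)} = \sqrt{2} \sqrt{f}$ ($w{\left(f \right)} = \sqrt{2 f} = \sqrt{2} \sqrt{f}$)
$U{\left(m,l \right)} = \sqrt{2} \sqrt{m}$
$q{\left(-41 \right)} U{\left(-6,F \right)} = \frac{19 - 41}{2 \left(-41\right)} \sqrt{2} \sqrt{-6} = \frac{1}{2} \left(- \frac{1}{41}\right) \left(-22\right) \sqrt{2} i \sqrt{6} = \frac{11 \cdot 2 i \sqrt{3}}{41} = \frac{22 i \sqrt{3}}{41}$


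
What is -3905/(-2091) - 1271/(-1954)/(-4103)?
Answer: 31304750449/16764094842 ≈ 1.8674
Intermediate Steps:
-3905/(-2091) - 1271/(-1954)/(-4103) = -3905*(-1/2091) - 1271*(-1/1954)*(-1/4103) = 3905/2091 + (1271/1954)*(-1/4103) = 3905/2091 - 1271/8017262 = 31304750449/16764094842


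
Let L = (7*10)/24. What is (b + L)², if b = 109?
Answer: 1803649/144 ≈ 12525.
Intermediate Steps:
L = 35/12 (L = 70*(1/24) = 35/12 ≈ 2.9167)
(b + L)² = (109 + 35/12)² = (1343/12)² = 1803649/144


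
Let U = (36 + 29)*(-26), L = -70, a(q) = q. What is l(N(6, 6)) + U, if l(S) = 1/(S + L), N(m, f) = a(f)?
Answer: -108161/64 ≈ -1690.0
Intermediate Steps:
N(m, f) = f
U = -1690 (U = 65*(-26) = -1690)
l(S) = 1/(-70 + S) (l(S) = 1/(S - 70) = 1/(-70 + S))
l(N(6, 6)) + U = 1/(-70 + 6) - 1690 = 1/(-64) - 1690 = -1/64 - 1690 = -108161/64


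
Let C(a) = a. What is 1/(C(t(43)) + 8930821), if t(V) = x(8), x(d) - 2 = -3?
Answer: 1/8930820 ≈ 1.1197e-7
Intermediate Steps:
x(d) = -1 (x(d) = 2 - 3 = -1)
t(V) = -1
1/(C(t(43)) + 8930821) = 1/(-1 + 8930821) = 1/8930820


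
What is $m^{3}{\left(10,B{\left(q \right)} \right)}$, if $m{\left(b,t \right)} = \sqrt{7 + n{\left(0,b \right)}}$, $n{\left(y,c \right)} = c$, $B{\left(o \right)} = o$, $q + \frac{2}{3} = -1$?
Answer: $17 \sqrt{17} \approx 70.093$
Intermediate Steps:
$q = - \frac{5}{3}$ ($q = - \frac{2}{3} - 1 = - \frac{5}{3} \approx -1.6667$)
$m{\left(b,t \right)} = \sqrt{7 + b}$
$m^{3}{\left(10,B{\left(q \right)} \right)} = \left(\sqrt{7 + 10}\right)^{3} = \left(\sqrt{17}\right)^{3} = 17 \sqrt{17}$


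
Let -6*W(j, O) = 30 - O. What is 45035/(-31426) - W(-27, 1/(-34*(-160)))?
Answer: 1829374687/512872320 ≈ 3.5669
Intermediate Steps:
W(j, O) = -5 + O/6 (W(j, O) = -(30 - O)/6 = -5 + O/6)
45035/(-31426) - W(-27, 1/(-34*(-160))) = 45035/(-31426) - (-5 + (1/(-34*(-160)))/6) = 45035*(-1/31426) - (-5 + (-1/34*(-1/160))/6) = -45035/31426 - (-5 + (1/6)*(1/5440)) = -45035/31426 - (-5 + 1/32640) = -45035/31426 - 1*(-163199/32640) = -45035/31426 + 163199/32640 = 1829374687/512872320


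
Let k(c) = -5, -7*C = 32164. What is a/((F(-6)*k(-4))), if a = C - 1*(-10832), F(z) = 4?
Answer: -2183/7 ≈ -311.86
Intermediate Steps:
C = -32164/7 (C = -⅐*32164 = -32164/7 ≈ -4594.9)
a = 43660/7 (a = -32164/7 - 1*(-10832) = -32164/7 + 10832 = 43660/7 ≈ 6237.1)
a/((F(-6)*k(-4))) = 43660/(7*((4*(-5)))) = (43660/7)/(-20) = (43660/7)*(-1/20) = -2183/7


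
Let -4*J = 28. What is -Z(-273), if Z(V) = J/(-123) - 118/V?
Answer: -1825/3731 ≈ -0.48914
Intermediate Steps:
J = -7 (J = -1/4*28 = -7)
Z(V) = 7/123 - 118/V (Z(V) = -7/(-123) - 118/V = -7*(-1/123) - 118/V = 7/123 - 118/V)
-Z(-273) = -(7/123 - 118/(-273)) = -(7/123 - 118*(-1/273)) = -(7/123 + 118/273) = -1*1825/3731 = -1825/3731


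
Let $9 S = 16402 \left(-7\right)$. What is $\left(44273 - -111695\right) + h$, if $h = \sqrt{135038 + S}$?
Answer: $155968 + \frac{52 \sqrt{407}}{3} \approx 1.5632 \cdot 10^{5}$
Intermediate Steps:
$S = - \frac{114814}{9}$ ($S = \frac{16402 \left(-7\right)}{9} = \frac{1}{9} \left(-114814\right) = - \frac{114814}{9} \approx -12757.0$)
$h = \frac{52 \sqrt{407}}{3}$ ($h = \sqrt{135038 - \frac{114814}{9}} = \sqrt{\frac{1100528}{9}} = \frac{52 \sqrt{407}}{3} \approx 349.69$)
$\left(44273 - -111695\right) + h = \left(44273 - -111695\right) + \frac{52 \sqrt{407}}{3} = \left(44273 + 111695\right) + \frac{52 \sqrt{407}}{3} = 155968 + \frac{52 \sqrt{407}}{3}$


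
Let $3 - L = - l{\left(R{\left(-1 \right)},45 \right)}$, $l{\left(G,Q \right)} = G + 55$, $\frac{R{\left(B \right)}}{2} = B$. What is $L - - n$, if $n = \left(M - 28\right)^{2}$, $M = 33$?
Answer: $81$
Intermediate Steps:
$R{\left(B \right)} = 2 B$
$l{\left(G,Q \right)} = 55 + G$
$n = 25$ ($n = \left(33 - 28\right)^{2} = 5^{2} = 25$)
$L = 56$ ($L = 3 - - (55 + 2 \left(-1\right)) = 3 - - (55 - 2) = 3 - \left(-1\right) 53 = 3 - -53 = 3 + 53 = 56$)
$L - - n = 56 - \left(-1\right) 25 = 56 - -25 = 56 + 25 = 81$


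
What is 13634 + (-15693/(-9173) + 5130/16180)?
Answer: 202384752499/14841914 ≈ 13636.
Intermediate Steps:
13634 + (-15693/(-9173) + 5130/16180) = 13634 + (-15693*(-1/9173) + 5130*(1/16180)) = 13634 + (15693/9173 + 513/1618) = 13634 + 30097023/14841914 = 202384752499/14841914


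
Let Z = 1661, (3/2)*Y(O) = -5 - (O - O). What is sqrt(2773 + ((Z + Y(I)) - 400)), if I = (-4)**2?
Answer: 2*sqrt(9069)/3 ≈ 63.488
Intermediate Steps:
I = 16
Y(O) = -10/3 (Y(O) = 2*(-5 - (O - O))/3 = 2*(-5 - 1*0)/3 = 2*(-5 + 0)/3 = (2/3)*(-5) = -10/3)
sqrt(2773 + ((Z + Y(I)) - 400)) = sqrt(2773 + ((1661 - 10/3) - 400)) = sqrt(2773 + (4973/3 - 400)) = sqrt(2773 + 3773/3) = sqrt(12092/3) = 2*sqrt(9069)/3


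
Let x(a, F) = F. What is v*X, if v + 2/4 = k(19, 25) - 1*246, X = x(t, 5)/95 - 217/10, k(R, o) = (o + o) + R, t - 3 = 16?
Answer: 292023/76 ≈ 3842.4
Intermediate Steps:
t = 19 (t = 3 + 16 = 19)
k(R, o) = R + 2*o (k(R, o) = 2*o + R = R + 2*o)
X = -4113/190 (X = 5/95 - 217/10 = 5*(1/95) - 217*⅒ = 1/19 - 217/10 = -4113/190 ≈ -21.647)
v = -355/2 (v = -½ + ((19 + 2*25) - 1*246) = -½ + ((19 + 50) - 246) = -½ + (69 - 246) = -½ - 177 = -355/2 ≈ -177.50)
v*X = -355/2*(-4113/190) = 292023/76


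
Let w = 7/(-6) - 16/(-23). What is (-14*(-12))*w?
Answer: -1820/23 ≈ -79.130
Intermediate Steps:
w = -65/138 (w = 7*(-⅙) - 16*(-1/23) = -7/6 + 16/23 = -65/138 ≈ -0.47101)
(-14*(-12))*w = -14*(-12)*(-65/138) = 168*(-65/138) = -1820/23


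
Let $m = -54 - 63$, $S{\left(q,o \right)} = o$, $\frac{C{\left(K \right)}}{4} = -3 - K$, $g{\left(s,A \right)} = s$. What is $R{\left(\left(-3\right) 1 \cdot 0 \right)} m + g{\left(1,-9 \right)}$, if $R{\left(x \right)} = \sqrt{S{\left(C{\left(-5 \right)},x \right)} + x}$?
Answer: $1$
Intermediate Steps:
$C{\left(K \right)} = -12 - 4 K$ ($C{\left(K \right)} = 4 \left(-3 - K\right) = -12 - 4 K$)
$m = -117$
$R{\left(x \right)} = \sqrt{2} \sqrt{x}$ ($R{\left(x \right)} = \sqrt{x + x} = \sqrt{2 x} = \sqrt{2} \sqrt{x}$)
$R{\left(\left(-3\right) 1 \cdot 0 \right)} m + g{\left(1,-9 \right)} = \sqrt{2} \sqrt{\left(-3\right) 1 \cdot 0} \left(-117\right) + 1 = \sqrt{2} \sqrt{\left(-3\right) 0} \left(-117\right) + 1 = \sqrt{2} \sqrt{0} \left(-117\right) + 1 = \sqrt{2} \cdot 0 \left(-117\right) + 1 = 0 \left(-117\right) + 1 = 0 + 1 = 1$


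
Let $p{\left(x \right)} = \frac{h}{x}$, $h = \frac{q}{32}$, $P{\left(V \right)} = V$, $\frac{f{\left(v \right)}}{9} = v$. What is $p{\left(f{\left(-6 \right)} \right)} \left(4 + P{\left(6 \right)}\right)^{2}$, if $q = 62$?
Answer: $- \frac{775}{216} \approx -3.588$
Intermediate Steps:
$f{\left(v \right)} = 9 v$
$h = \frac{31}{16}$ ($h = \frac{62}{32} = 62 \cdot \frac{1}{32} = \frac{31}{16} \approx 1.9375$)
$p{\left(x \right)} = \frac{31}{16 x}$
$p{\left(f{\left(-6 \right)} \right)} \left(4 + P{\left(6 \right)}\right)^{2} = \frac{31}{16 \cdot 9 \left(-6\right)} \left(4 + 6\right)^{2} = \frac{31}{16 \left(-54\right)} 10^{2} = \frac{31}{16} \left(- \frac{1}{54}\right) 100 = \left(- \frac{31}{864}\right) 100 = - \frac{775}{216}$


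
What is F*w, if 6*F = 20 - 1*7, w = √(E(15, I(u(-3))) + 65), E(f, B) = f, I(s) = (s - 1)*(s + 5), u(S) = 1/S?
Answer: 26*√5/3 ≈ 19.379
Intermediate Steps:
I(s) = (-1 + s)*(5 + s)
w = 4*√5 (w = √(15 + 65) = √80 = 4*√5 ≈ 8.9443)
F = 13/6 (F = (20 - 1*7)/6 = (20 - 7)/6 = (⅙)*13 = 13/6 ≈ 2.1667)
F*w = 13*(4*√5)/6 = 26*√5/3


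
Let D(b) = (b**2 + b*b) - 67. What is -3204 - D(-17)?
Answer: -3715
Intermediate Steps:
D(b) = -67 + 2*b**2 (D(b) = (b**2 + b**2) - 67 = 2*b**2 - 67 = -67 + 2*b**2)
-3204 - D(-17) = -3204 - (-67 + 2*(-17)**2) = -3204 - (-67 + 2*289) = -3204 - (-67 + 578) = -3204 - 1*511 = -3204 - 511 = -3715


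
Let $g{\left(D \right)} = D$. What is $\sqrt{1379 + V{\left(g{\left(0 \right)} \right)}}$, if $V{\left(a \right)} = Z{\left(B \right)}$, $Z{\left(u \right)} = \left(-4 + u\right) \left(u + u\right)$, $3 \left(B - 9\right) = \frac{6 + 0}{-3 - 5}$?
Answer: $\frac{\sqrt{23394}}{4} \approx 38.238$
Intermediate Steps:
$B = \frac{35}{4}$ ($B = 9 + \frac{\left(6 + 0\right) \frac{1}{-3 - 5}}{3} = 9 + \frac{6 \frac{1}{-8}}{3} = 9 + \frac{6 \left(- \frac{1}{8}\right)}{3} = 9 + \frac{1}{3} \left(- \frac{3}{4}\right) = 9 - \frac{1}{4} = \frac{35}{4} \approx 8.75$)
$Z{\left(u \right)} = 2 u \left(-4 + u\right)$ ($Z{\left(u \right)} = \left(-4 + u\right) 2 u = 2 u \left(-4 + u\right)$)
$V{\left(a \right)} = \frac{665}{8}$ ($V{\left(a \right)} = 2 \cdot \frac{35}{4} \left(-4 + \frac{35}{4}\right) = 2 \cdot \frac{35}{4} \cdot \frac{19}{4} = \frac{665}{8}$)
$\sqrt{1379 + V{\left(g{\left(0 \right)} \right)}} = \sqrt{1379 + \frac{665}{8}} = \sqrt{\frac{11697}{8}} = \frac{\sqrt{23394}}{4}$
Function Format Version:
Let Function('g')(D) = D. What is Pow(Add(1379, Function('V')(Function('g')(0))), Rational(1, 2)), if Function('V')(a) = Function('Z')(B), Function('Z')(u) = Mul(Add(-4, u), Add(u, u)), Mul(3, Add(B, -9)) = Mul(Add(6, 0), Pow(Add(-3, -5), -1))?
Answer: Mul(Rational(1, 4), Pow(23394, Rational(1, 2))) ≈ 38.238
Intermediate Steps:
B = Rational(35, 4) (B = Add(9, Mul(Rational(1, 3), Mul(Add(6, 0), Pow(Add(-3, -5), -1)))) = Add(9, Mul(Rational(1, 3), Mul(6, Pow(-8, -1)))) = Add(9, Mul(Rational(1, 3), Mul(6, Rational(-1, 8)))) = Add(9, Mul(Rational(1, 3), Rational(-3, 4))) = Add(9, Rational(-1, 4)) = Rational(35, 4) ≈ 8.7500)
Function('Z')(u) = Mul(2, u, Add(-4, u)) (Function('Z')(u) = Mul(Add(-4, u), Mul(2, u)) = Mul(2, u, Add(-4, u)))
Function('V')(a) = Rational(665, 8) (Function('V')(a) = Mul(2, Rational(35, 4), Add(-4, Rational(35, 4))) = Mul(2, Rational(35, 4), Rational(19, 4)) = Rational(665, 8))
Pow(Add(1379, Function('V')(Function('g')(0))), Rational(1, 2)) = Pow(Add(1379, Rational(665, 8)), Rational(1, 2)) = Pow(Rational(11697, 8), Rational(1, 2)) = Mul(Rational(1, 4), Pow(23394, Rational(1, 2)))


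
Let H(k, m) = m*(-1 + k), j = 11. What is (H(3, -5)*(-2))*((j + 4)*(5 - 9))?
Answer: -1200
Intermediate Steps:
(H(3, -5)*(-2))*((j + 4)*(5 - 9)) = (-5*(-1 + 3)*(-2))*((11 + 4)*(5 - 9)) = (-5*2*(-2))*(15*(-4)) = -10*(-2)*(-60) = 20*(-60) = -1200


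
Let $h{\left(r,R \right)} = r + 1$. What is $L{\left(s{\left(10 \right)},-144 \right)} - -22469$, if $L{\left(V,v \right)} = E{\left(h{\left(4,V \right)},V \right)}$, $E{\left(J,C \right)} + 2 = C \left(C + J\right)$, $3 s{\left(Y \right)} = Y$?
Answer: $\frac{202453}{9} \approx 22495.0$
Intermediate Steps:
$h{\left(r,R \right)} = 1 + r$
$s{\left(Y \right)} = \frac{Y}{3}$
$E{\left(J,C \right)} = -2 + C \left(C + J\right)$
$L{\left(V,v \right)} = -2 + V^{2} + 5 V$ ($L{\left(V,v \right)} = -2 + V^{2} + V \left(1 + 4\right) = -2 + V^{2} + V 5 = -2 + V^{2} + 5 V$)
$L{\left(s{\left(10 \right)},-144 \right)} - -22469 = \left(-2 + \left(\frac{1}{3} \cdot 10\right)^{2} + 5 \cdot \frac{1}{3} \cdot 10\right) - -22469 = \left(-2 + \left(\frac{10}{3}\right)^{2} + 5 \cdot \frac{10}{3}\right) + 22469 = \left(-2 + \frac{100}{9} + \frac{50}{3}\right) + 22469 = \frac{232}{9} + 22469 = \frac{202453}{9}$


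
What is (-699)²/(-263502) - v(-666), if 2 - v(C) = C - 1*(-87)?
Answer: -17064807/29278 ≈ -582.85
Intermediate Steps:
v(C) = -85 - C (v(C) = 2 - (C - 1*(-87)) = 2 - (C + 87) = 2 - (87 + C) = 2 + (-87 - C) = -85 - C)
(-699)²/(-263502) - v(-666) = (-699)²/(-263502) - (-85 - 1*(-666)) = 488601*(-1/263502) - (-85 + 666) = -54289/29278 - 1*581 = -54289/29278 - 581 = -17064807/29278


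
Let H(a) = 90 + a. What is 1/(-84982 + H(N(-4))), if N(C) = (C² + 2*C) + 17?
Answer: -1/84867 ≈ -1.1783e-5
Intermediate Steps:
N(C) = 17 + C² + 2*C
1/(-84982 + H(N(-4))) = 1/(-84982 + (90 + (17 + (-4)² + 2*(-4)))) = 1/(-84982 + (90 + (17 + 16 - 8))) = 1/(-84982 + (90 + 25)) = 1/(-84982 + 115) = 1/(-84867) = -1/84867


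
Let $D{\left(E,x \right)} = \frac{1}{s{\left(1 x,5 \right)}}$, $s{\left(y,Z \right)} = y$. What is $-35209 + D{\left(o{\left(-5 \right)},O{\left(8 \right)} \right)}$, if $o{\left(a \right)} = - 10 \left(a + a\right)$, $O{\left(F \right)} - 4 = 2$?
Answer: $- \frac{211253}{6} \approx -35209.0$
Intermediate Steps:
$O{\left(F \right)} = 6$ ($O{\left(F \right)} = 4 + 2 = 6$)
$o{\left(a \right)} = - 20 a$ ($o{\left(a \right)} = - 10 \cdot 2 a = - 20 a$)
$D{\left(E,x \right)} = \frac{1}{x}$ ($D{\left(E,x \right)} = \frac{1}{1 x} = \frac{1}{x}$)
$-35209 + D{\left(o{\left(-5 \right)},O{\left(8 \right)} \right)} = -35209 + \frac{1}{6} = - \frac{211253}{6}$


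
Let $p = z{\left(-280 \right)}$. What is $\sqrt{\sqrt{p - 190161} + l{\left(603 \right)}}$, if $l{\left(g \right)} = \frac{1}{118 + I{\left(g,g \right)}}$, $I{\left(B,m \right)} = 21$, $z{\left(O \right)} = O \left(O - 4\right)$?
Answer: $\frac{\sqrt{139 + 19321 i \sqrt{110641}}}{139} \approx 12.896 + 12.896 i$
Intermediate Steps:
$z{\left(O \right)} = O \left(-4 + O\right)$
$p = 79520$ ($p = - 280 \left(-4 - 280\right) = \left(-280\right) \left(-284\right) = 79520$)
$l{\left(g \right)} = \frac{1}{139}$ ($l{\left(g \right)} = \frac{1}{118 + 21} = \frac{1}{139}$)
$\sqrt{\sqrt{p - 190161} + l{\left(603 \right)}} = \sqrt{\sqrt{79520 - 190161} + \frac{1}{139}} = \sqrt{\sqrt{-110641} + \frac{1}{139}} = \sqrt{i \sqrt{110641} + \frac{1}{139}} = \sqrt{\frac{1}{139} + i \sqrt{110641}}$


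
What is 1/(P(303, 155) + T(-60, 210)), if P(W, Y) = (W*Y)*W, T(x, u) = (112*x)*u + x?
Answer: 1/12819135 ≈ 7.8008e-8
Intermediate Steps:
T(x, u) = x + 112*u*x (T(x, u) = 112*u*x + x = x + 112*u*x)
P(W, Y) = Y*W²
1/(P(303, 155) + T(-60, 210)) = 1/(155*303² - 60*(1 + 112*210)) = 1/(155*91809 - 60*(1 + 23520)) = 1/(14230395 - 60*23521) = 1/(14230395 - 1411260) = 1/12819135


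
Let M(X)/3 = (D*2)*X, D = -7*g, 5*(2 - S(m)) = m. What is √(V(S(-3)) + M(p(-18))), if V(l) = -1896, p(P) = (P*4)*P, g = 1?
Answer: 2*I*√14082 ≈ 237.34*I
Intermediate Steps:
S(m) = 2 - m/5
p(P) = 4*P² (p(P) = (4*P)*P = 4*P²)
D = -7 (D = -7*1 = -7)
M(X) = -42*X (M(X) = 3*((-7*2)*X) = 3*(-14*X) = -42*X)
√(V(S(-3)) + M(p(-18))) = √(-1896 - 168*(-18)²) = √(-1896 - 168*324) = √(-1896 - 42*1296) = √(-1896 - 54432) = √(-56328) = 2*I*√14082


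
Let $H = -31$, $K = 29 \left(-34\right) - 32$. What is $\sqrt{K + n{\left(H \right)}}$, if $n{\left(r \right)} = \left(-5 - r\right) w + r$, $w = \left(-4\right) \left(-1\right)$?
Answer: $3 i \sqrt{105} \approx 30.741 i$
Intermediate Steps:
$K = -1018$ ($K = -986 - 32 = -1018$)
$w = 4$
$n{\left(r \right)} = -20 - 3 r$ ($n{\left(r \right)} = \left(-5 - r\right) 4 + r = \left(-20 - 4 r\right) + r = -20 - 3 r$)
$\sqrt{K + n{\left(H \right)}} = \sqrt{-1018 - -73} = \sqrt{-1018 + \left(-20 + 93\right)} = \sqrt{-1018 + 73} = \sqrt{-945} = 3 i \sqrt{105}$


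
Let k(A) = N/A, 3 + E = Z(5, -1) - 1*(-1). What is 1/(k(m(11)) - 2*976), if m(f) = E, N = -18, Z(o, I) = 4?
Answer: -1/1961 ≈ -0.00050994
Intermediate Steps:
E = 2 (E = -3 + (4 - 1*(-1)) = -3 + (4 + 1) = -3 + 5 = 2)
m(f) = 2
k(A) = -18/A
1/(k(m(11)) - 2*976) = 1/(-18/2 - 2*976) = 1/(-18*½ - 1952) = 1/(-9 - 1952) = 1/(-1961) = -1/1961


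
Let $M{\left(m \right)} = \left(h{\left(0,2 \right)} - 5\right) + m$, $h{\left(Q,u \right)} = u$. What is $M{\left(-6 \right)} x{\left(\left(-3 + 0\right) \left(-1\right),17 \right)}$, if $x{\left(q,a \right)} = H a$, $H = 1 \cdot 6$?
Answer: $-918$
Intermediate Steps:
$H = 6$
$x{\left(q,a \right)} = 6 a$
$M{\left(m \right)} = -3 + m$ ($M{\left(m \right)} = \left(2 - 5\right) + m = -3 + m$)
$M{\left(-6 \right)} x{\left(\left(-3 + 0\right) \left(-1\right),17 \right)} = \left(-3 - 6\right) 6 \cdot 17 = \left(-9\right) 102 = -918$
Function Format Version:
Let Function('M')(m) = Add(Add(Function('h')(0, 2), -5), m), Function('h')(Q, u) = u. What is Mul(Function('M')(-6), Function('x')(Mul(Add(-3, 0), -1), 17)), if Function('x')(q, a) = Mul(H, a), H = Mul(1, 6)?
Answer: -918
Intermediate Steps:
H = 6
Function('x')(q, a) = Mul(6, a)
Function('M')(m) = Add(-3, m) (Function('M')(m) = Add(Add(2, -5), m) = Add(-3, m))
Mul(Function('M')(-6), Function('x')(Mul(Add(-3, 0), -1), 17)) = Mul(Add(-3, -6), Mul(6, 17)) = Mul(-9, 102) = -918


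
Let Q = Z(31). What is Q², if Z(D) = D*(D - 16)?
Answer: 216225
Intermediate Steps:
Z(D) = D*(-16 + D)
Q = 465 (Q = 31*(-16 + 31) = 31*15 = 465)
Q² = 465² = 216225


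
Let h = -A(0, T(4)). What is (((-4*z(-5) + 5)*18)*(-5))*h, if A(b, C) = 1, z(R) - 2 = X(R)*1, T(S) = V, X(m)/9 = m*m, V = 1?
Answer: -81270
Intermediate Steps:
X(m) = 9*m**2 (X(m) = 9*(m*m) = 9*m**2)
T(S) = 1
z(R) = 2 + 9*R**2 (z(R) = 2 + (9*R**2)*1 = 2 + 9*R**2)
h = -1 (h = -1*1 = -1)
(((-4*z(-5) + 5)*18)*(-5))*h = (((-4*(2 + 9*(-5)**2) + 5)*18)*(-5))*(-1) = (((-4*(2 + 9*25) + 5)*18)*(-5))*(-1) = (((-4*(2 + 225) + 5)*18)*(-5))*(-1) = (((-4*227 + 5)*18)*(-5))*(-1) = (((-908 + 5)*18)*(-5))*(-1) = (-903*18*(-5))*(-1) = -16254*(-5)*(-1) = 81270*(-1) = -81270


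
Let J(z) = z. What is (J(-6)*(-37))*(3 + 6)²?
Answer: 17982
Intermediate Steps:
(J(-6)*(-37))*(3 + 6)² = (-6*(-37))*(3 + 6)² = 222*9² = 222*81 = 17982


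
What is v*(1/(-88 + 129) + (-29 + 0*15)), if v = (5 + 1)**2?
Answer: -42768/41 ≈ -1043.1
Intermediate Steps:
v = 36 (v = 6**2 = 36)
v*(1/(-88 + 129) + (-29 + 0*15)) = 36*(1/(-88 + 129) + (-29 + 0*15)) = 36*(1/41 + (-29 + 0)) = 36*(1/41 - 29) = 36*(-1188/41) = -42768/41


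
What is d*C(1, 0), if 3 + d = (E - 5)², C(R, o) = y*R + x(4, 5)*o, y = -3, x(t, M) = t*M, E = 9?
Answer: -39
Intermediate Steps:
x(t, M) = M*t
C(R, o) = -3*R + 20*o (C(R, o) = -3*R + (5*4)*o = -3*R + 20*o)
d = 13 (d = -3 + (9 - 5)² = -3 + 4² = -3 + 16 = 13)
d*C(1, 0) = 13*(-3*1 + 20*0) = 13*(-3 + 0) = 13*(-3) = -39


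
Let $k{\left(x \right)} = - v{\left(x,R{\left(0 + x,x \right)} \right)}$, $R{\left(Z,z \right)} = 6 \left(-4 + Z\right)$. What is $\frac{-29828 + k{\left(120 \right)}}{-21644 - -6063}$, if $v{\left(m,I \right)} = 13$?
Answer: $\frac{29841}{15581} \approx 1.9152$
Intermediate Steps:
$R{\left(Z,z \right)} = -24 + 6 Z$
$k{\left(x \right)} = -13$ ($k{\left(x \right)} = \left(-1\right) 13 = -13$)
$\frac{-29828 + k{\left(120 \right)}}{-21644 - -6063} = \frac{-29828 - 13}{-21644 - -6063} = - \frac{29841}{-21644 + 6063} = - \frac{29841}{-15581} = \left(-29841\right) \left(- \frac{1}{15581}\right) = \frac{29841}{15581}$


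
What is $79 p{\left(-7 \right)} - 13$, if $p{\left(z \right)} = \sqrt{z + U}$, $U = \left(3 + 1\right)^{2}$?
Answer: $224$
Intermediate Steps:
$U = 16$ ($U = 4^{2} = 16$)
$p{\left(z \right)} = \sqrt{16 + z}$ ($p{\left(z \right)} = \sqrt{z + 16} = \sqrt{16 + z}$)
$79 p{\left(-7 \right)} - 13 = 79 \sqrt{16 - 7} - 13 = 79 \sqrt{9} - 13 = 79 \cdot 3 - 13 = 237 - 13 = 224$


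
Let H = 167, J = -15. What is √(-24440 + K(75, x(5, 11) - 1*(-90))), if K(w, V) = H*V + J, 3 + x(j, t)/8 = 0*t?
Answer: I*√13433 ≈ 115.9*I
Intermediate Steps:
x(j, t) = -24 (x(j, t) = -24 + 8*(0*t) = -24 + 8*0 = -24 + 0 = -24)
K(w, V) = -15 + 167*V (K(w, V) = 167*V - 15 = -15 + 167*V)
√(-24440 + K(75, x(5, 11) - 1*(-90))) = √(-24440 + (-15 + 167*(-24 - 1*(-90)))) = √(-24440 + (-15 + 167*(-24 + 90))) = √(-24440 + (-15 + 167*66)) = √(-24440 + (-15 + 11022)) = √(-24440 + 11007) = √(-13433) = I*√13433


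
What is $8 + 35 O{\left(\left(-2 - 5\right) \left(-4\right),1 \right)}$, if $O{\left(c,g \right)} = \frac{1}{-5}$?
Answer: $1$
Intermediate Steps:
$O{\left(c,g \right)} = - \frac{1}{5}$
$8 + 35 O{\left(\left(-2 - 5\right) \left(-4\right),1 \right)} = 8 + 35 \left(- \frac{1}{5}\right) = 8 - 7 = 1$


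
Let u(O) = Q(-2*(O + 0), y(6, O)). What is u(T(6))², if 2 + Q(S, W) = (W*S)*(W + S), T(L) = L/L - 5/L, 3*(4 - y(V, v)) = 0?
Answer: 3844/81 ≈ 47.457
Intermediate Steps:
y(V, v) = 4 (y(V, v) = 4 - ⅓*0 = 4 + 0 = 4)
T(L) = 1 - 5/L
Q(S, W) = -2 + S*W*(S + W) (Q(S, W) = -2 + (W*S)*(W + S) = -2 + (S*W)*(S + W) = -2 + S*W*(S + W))
u(O) = -2 - 32*O + 16*O² (u(O) = -2 - 2*(O + 0)*4² + 4*(-2*(O + 0))² = -2 - 2*O*16 + 4*(-2*O)² = -2 - 32*O + 4*(4*O²) = -2 - 32*O + 16*O²)
u(T(6))² = (-2 - 32*(-5 + 6)/6 + 16*((-5 + 6)/6)²)² = (-2 - 16/3 + 16*((⅙)*1)²)² = (-2 - 32*⅙ + 16*(⅙)²)² = (-2 - 16/3 + 16*(1/36))² = (-2 - 16/3 + 4/9)² = (-62/9)² = 3844/81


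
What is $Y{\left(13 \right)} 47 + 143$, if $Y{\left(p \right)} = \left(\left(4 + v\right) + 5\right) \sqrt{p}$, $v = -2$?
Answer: $143 + 329 \sqrt{13} \approx 1329.2$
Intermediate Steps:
$Y{\left(p \right)} = 7 \sqrt{p}$ ($Y{\left(p \right)} = \left(\left(4 - 2\right) + 5\right) \sqrt{p} = \left(2 + 5\right) \sqrt{p} = 7 \sqrt{p}$)
$Y{\left(13 \right)} 47 + 143 = 7 \sqrt{13} \cdot 47 + 143 = 329 \sqrt{13} + 143 = 143 + 329 \sqrt{13}$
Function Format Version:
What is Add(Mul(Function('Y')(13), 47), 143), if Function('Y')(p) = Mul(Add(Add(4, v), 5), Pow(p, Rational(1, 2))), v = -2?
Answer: Add(143, Mul(329, Pow(13, Rational(1, 2)))) ≈ 1329.2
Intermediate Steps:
Function('Y')(p) = Mul(7, Pow(p, Rational(1, 2))) (Function('Y')(p) = Mul(Add(Add(4, -2), 5), Pow(p, Rational(1, 2))) = Mul(Add(2, 5), Pow(p, Rational(1, 2))) = Mul(7, Pow(p, Rational(1, 2))))
Add(Mul(Function('Y')(13), 47), 143) = Add(Mul(Mul(7, Pow(13, Rational(1, 2))), 47), 143) = Add(Mul(329, Pow(13, Rational(1, 2))), 143) = Add(143, Mul(329, Pow(13, Rational(1, 2))))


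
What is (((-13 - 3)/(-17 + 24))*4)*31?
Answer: -1984/7 ≈ -283.43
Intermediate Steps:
(((-13 - 3)/(-17 + 24))*4)*31 = (-16/7*4)*31 = (-16*⅐*4)*31 = -16/7*4*31 = -64/7*31 = -1984/7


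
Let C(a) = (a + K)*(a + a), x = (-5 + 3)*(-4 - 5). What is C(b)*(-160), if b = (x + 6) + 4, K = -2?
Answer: -232960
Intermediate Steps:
x = 18 (x = -2*(-9) = 18)
b = 28 (b = (18 + 6) + 4 = 24 + 4 = 28)
C(a) = 2*a*(-2 + a) (C(a) = (a - 2)*(a + a) = (-2 + a)*(2*a) = 2*a*(-2 + a))
C(b)*(-160) = (2*28*(-2 + 28))*(-160) = (2*28*26)*(-160) = 1456*(-160) = -232960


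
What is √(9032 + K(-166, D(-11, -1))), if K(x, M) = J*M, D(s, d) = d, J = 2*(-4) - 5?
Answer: 3*√1005 ≈ 95.105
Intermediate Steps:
J = -13 (J = -8 - 5 = -13)
K(x, M) = -13*M
√(9032 + K(-166, D(-11, -1))) = √(9032 - 13*(-1)) = √(9032 + 13) = √9045 = 3*√1005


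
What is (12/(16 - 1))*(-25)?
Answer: -20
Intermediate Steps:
(12/(16 - 1))*(-25) = (12/15)*(-25) = (12*(1/15))*(-25) = (⅘)*(-25) = -20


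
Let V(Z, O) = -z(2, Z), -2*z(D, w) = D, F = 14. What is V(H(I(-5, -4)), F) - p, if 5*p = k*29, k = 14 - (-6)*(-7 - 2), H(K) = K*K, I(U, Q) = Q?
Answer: 233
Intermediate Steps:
H(K) = K**2
z(D, w) = -D/2
k = -40 (k = 14 - (-6)*(-9) = 14 - 1*54 = 14 - 54 = -40)
V(Z, O) = 1 (V(Z, O) = -(-1)*2/2 = -1*(-1) = 1)
p = -232 (p = (-40*29)/5 = (1/5)*(-1160) = -232)
V(H(I(-5, -4)), F) - p = 1 - 1*(-232) = 1 + 232 = 233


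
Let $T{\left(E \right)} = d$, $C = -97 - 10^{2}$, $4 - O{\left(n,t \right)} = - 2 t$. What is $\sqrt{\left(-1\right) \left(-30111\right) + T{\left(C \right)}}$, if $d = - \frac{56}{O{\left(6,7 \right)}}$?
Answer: $\frac{\sqrt{270971}}{3} \approx 173.52$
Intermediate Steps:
$O{\left(n,t \right)} = 4 + 2 t$ ($O{\left(n,t \right)} = 4 - - 2 t = 4 + 2 t$)
$C = -197$ ($C = -97 - 100 = -197$)
$d = - \frac{28}{9}$ ($d = - \frac{56}{4 + 2 \cdot 7} = - \frac{56}{4 + 14} = - \frac{56}{18} = \left(-56\right) \frac{1}{18} = - \frac{28}{9} \approx -3.1111$)
$T{\left(E \right)} = - \frac{28}{9}$
$\sqrt{\left(-1\right) \left(-30111\right) + T{\left(C \right)}} = \sqrt{\left(-1\right) \left(-30111\right) - \frac{28}{9}} = \sqrt{30111 - \frac{28}{9}} = \sqrt{\frac{270971}{9}} = \frac{\sqrt{270971}}{3}$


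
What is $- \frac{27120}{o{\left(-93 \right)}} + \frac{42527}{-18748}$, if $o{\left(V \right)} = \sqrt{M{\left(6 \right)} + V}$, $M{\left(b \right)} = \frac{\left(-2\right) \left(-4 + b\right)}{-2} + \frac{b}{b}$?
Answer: $- \frac{989}{436} + 904 i \sqrt{10} \approx -2.2683 + 2858.7 i$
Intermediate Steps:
$M{\left(b \right)} = -3 + b$ ($M{\left(b \right)} = \left(8 - 2 b\right) \left(- \frac{1}{2}\right) + 1 = \left(-4 + b\right) + 1 = -3 + b$)
$o{\left(V \right)} = \sqrt{3 + V}$ ($o{\left(V \right)} = \sqrt{\left(-3 + 6\right) + V} = \sqrt{3 + V}$)
$- \frac{27120}{o{\left(-93 \right)}} + \frac{42527}{-18748} = - \frac{27120}{\sqrt{3 - 93}} + \frac{42527}{-18748} = - \frac{27120}{\sqrt{-90}} + 42527 \left(- \frac{1}{18748}\right) = - \frac{27120}{3 i \sqrt{10}} - \frac{989}{436} = - 27120 \left(- \frac{i \sqrt{10}}{30}\right) - \frac{989}{436} = 904 i \sqrt{10} - \frac{989}{436} = - \frac{989}{436} + 904 i \sqrt{10}$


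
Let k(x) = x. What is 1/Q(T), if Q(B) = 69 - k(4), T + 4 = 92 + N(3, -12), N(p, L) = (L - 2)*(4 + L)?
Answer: 1/65 ≈ 0.015385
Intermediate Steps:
N(p, L) = (-2 + L)*(4 + L)
T = 200 (T = -4 + (92 + (-8 + (-12)**2 + 2*(-12))) = -4 + (92 + (-8 + 144 - 24)) = -4 + (92 + 112) = -4 + 204 = 200)
Q(B) = 65 (Q(B) = 69 - 1*4 = 69 - 4 = 65)
1/Q(T) = 1/65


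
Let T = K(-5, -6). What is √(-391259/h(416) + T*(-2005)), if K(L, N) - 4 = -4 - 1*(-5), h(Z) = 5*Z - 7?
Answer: 2*I*√10972950783/2073 ≈ 101.06*I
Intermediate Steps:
h(Z) = -7 + 5*Z
K(L, N) = 5 (K(L, N) = 4 + (-4 - 1*(-5)) = 4 + (-4 + 5) = 4 + 1 = 5)
T = 5
√(-391259/h(416) + T*(-2005)) = √(-391259/(-7 + 5*416) + 5*(-2005)) = √(-391259/(-7 + 2080) - 10025) = √(-391259/2073 - 10025) = √(-21173084/2073) = 2*I*√10972950783/2073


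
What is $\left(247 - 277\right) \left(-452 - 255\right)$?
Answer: $21210$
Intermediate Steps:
$\left(247 - 277\right) \left(-452 - 255\right) = \left(-30\right) \left(-707\right) = 21210$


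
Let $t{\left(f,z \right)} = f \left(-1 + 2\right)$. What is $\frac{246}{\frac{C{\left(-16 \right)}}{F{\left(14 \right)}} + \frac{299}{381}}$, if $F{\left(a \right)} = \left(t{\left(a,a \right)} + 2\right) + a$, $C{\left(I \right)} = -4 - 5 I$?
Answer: $\frac{156210}{2107} \approx 74.139$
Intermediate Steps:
$t{\left(f,z \right)} = f$ ($t{\left(f,z \right)} = f 1 = f$)
$F{\left(a \right)} = 2 + 2 a$ ($F{\left(a \right)} = \left(a + 2\right) + a = \left(2 + a\right) + a = 2 + 2 a$)
$\frac{246}{\frac{C{\left(-16 \right)}}{F{\left(14 \right)}} + \frac{299}{381}} = \frac{246}{\frac{-4 - -80}{2 + 2 \cdot 14} + \frac{299}{381}} = \frac{246}{\frac{-4 + 80}{2 + 28} + 299 \cdot \frac{1}{381}} = \frac{246}{\frac{76}{30} + \frac{299}{381}} = \frac{246}{76 \cdot \frac{1}{30} + \frac{299}{381}} = \frac{246}{\frac{38}{15} + \frac{299}{381}} = \frac{246}{\frac{2107}{635}} = 246 \cdot \frac{635}{2107} = \frac{156210}{2107}$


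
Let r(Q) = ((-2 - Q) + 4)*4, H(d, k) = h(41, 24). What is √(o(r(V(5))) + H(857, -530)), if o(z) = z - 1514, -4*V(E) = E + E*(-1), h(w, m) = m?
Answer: I*√1482 ≈ 38.497*I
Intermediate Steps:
H(d, k) = 24
V(E) = 0 (V(E) = -(E + E*(-1))/4 = -(E - E)/4 = -¼*0 = 0)
r(Q) = 8 - 4*Q (r(Q) = (2 - Q)*4 = 8 - 4*Q)
o(z) = -1514 + z
√(o(r(V(5))) + H(857, -530)) = √((-1514 + (8 - 4*0)) + 24) = √((-1514 + (8 + 0)) + 24) = √((-1514 + 8) + 24) = √(-1506 + 24) = √(-1482) = I*√1482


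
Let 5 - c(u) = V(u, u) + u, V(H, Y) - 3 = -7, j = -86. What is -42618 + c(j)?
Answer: -42523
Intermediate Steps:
V(H, Y) = -4 (V(H, Y) = 3 - 7 = -4)
c(u) = 9 - u (c(u) = 5 - (-4 + u) = 5 + (4 - u) = 9 - u)
-42618 + c(j) = -42618 + (9 - 1*(-86)) = -42618 + (9 + 86) = -42618 + 95 = -42523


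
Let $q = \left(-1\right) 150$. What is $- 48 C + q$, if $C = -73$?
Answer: $3354$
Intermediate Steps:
$q = -150$
$- 48 C + q = \left(-48\right) \left(-73\right) - 150 = 3504 - 150 = 3354$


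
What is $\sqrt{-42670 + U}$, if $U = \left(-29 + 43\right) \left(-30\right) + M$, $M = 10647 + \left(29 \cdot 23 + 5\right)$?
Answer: $i \sqrt{31771} \approx 178.24 i$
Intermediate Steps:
$M = 11319$ ($M = 10647 + \left(667 + 5\right) = 10647 + 672 = 11319$)
$U = 10899$ ($U = \left(-29 + 43\right) \left(-30\right) + 11319 = 14 \left(-30\right) + 11319 = -420 + 11319 = 10899$)
$\sqrt{-42670 + U} = \sqrt{-42670 + 10899} = \sqrt{-31771} = i \sqrt{31771}$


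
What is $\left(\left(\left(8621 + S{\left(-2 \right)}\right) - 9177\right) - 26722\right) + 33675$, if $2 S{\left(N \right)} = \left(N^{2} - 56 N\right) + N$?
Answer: $6454$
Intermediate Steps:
$S{\left(N \right)} = \frac{N^{2}}{2} - \frac{55 N}{2}$ ($S{\left(N \right)} = \frac{\left(N^{2} - 56 N\right) + N}{2} = \frac{N^{2} - 55 N}{2} = \frac{N^{2}}{2} - \frac{55 N}{2}$)
$\left(\left(\left(8621 + S{\left(-2 \right)}\right) - 9177\right) - 26722\right) + 33675 = \left(\left(\left(8621 + \frac{1}{2} \left(-2\right) \left(-55 - 2\right)\right) - 9177\right) - 26722\right) + 33675 = \left(\left(\left(8621 + \frac{1}{2} \left(-2\right) \left(-57\right)\right) - 9177\right) - 26722\right) + 33675 = \left(\left(\left(8621 + 57\right) - 9177\right) - 26722\right) + 33675 = \left(\left(8678 - 9177\right) - 26722\right) + 33675 = \left(-499 - 26722\right) + 33675 = -27221 + 33675 = 6454$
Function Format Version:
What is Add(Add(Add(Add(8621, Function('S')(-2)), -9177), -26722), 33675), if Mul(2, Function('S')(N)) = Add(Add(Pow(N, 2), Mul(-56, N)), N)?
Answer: 6454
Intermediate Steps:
Function('S')(N) = Add(Mul(Rational(1, 2), Pow(N, 2)), Mul(Rational(-55, 2), N)) (Function('S')(N) = Mul(Rational(1, 2), Add(Add(Pow(N, 2), Mul(-56, N)), N)) = Mul(Rational(1, 2), Add(Pow(N, 2), Mul(-55, N))) = Add(Mul(Rational(1, 2), Pow(N, 2)), Mul(Rational(-55, 2), N)))
Add(Add(Add(Add(8621, Function('S')(-2)), -9177), -26722), 33675) = Add(Add(Add(Add(8621, Mul(Rational(1, 2), -2, Add(-55, -2))), -9177), -26722), 33675) = Add(Add(Add(Add(8621, Mul(Rational(1, 2), -2, -57)), -9177), -26722), 33675) = Add(Add(Add(Add(8621, 57), -9177), -26722), 33675) = Add(Add(Add(8678, -9177), -26722), 33675) = Add(Add(-499, -26722), 33675) = Add(-27221, 33675) = 6454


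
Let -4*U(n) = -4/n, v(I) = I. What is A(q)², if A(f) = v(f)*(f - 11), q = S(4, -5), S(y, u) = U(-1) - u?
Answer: 784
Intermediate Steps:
U(n) = 1/n (U(n) = -(-1)/n = 1/n)
S(y, u) = -1 - u (S(y, u) = 1/(-1) - u = -1 - u)
q = 4 (q = -1 - 1*(-5) = -1 + 5 = 4)
A(f) = f*(-11 + f) (A(f) = f*(f - 11) = f*(-11 + f))
A(q)² = (4*(-11 + 4))² = (4*(-7))² = (-28)² = 784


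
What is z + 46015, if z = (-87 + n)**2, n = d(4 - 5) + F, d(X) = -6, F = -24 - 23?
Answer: 65615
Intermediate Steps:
F = -47
n = -53 (n = -6 - 47 = -53)
z = 19600 (z = (-87 - 53)**2 = (-140)**2 = 19600)
z + 46015 = 19600 + 46015 = 65615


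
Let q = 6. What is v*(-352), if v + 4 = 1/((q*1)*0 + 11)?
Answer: 1376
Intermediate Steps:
v = -43/11 (v = -4 + 1/((6*1)*0 + 11) = -4 + 1/(6*0 + 11) = -4 + 1/(0 + 11) = -4 + 1/11 = -43/11 ≈ -3.9091)
v*(-352) = -43/11*(-352) = 1376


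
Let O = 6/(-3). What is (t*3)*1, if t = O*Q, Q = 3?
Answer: -18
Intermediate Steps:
O = -2 (O = 6*(-⅓) = -2)
t = -6 (t = -2*3 = -6)
(t*3)*1 = -6*3*1 = -18*1 = -18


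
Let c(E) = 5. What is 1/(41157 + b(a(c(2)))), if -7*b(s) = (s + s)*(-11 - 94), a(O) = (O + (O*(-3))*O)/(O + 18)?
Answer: 23/944511 ≈ 2.4351e-5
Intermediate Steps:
a(O) = (O - 3*O²)/(18 + O) (a(O) = (O + (-3*O)*O)/(18 + O) = (O - 3*O²)/(18 + O))
b(s) = 30*s (b(s) = -(s + s)*(-11 - 94)/7 = -2*s*(-105)/7 = -(-30)*s = 30*s)
1/(41157 + b(a(c(2)))) = 1/(41157 + 30*(5*(1 - 3*5)/(18 + 5))) = 1/(41157 + 30*(5*(1 - 15)/23)) = 1/(41157 + 30*(5*(1/23)*(-14))) = 1/(41157 + 30*(-70/23)) = 1/(41157 - 2100/23) = 1/(944511/23) = 23/944511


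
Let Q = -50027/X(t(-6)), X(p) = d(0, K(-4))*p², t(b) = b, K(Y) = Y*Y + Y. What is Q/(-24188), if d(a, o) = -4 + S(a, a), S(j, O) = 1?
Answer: -50027/2612304 ≈ -0.019151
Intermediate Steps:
K(Y) = Y + Y² (K(Y) = Y² + Y = Y + Y²)
d(a, o) = -3 (d(a, o) = -4 + 1 = -3)
X(p) = -3*p²
Q = 50027/108 (Q = -50027/((-3*(-6)²)) = -50027/((-3*36)) = -50027/(-108) = -50027*(-1/108) = 50027/108 ≈ 463.21)
Q/(-24188) = (50027/108)/(-24188) = (50027/108)*(-1/24188) = -50027/2612304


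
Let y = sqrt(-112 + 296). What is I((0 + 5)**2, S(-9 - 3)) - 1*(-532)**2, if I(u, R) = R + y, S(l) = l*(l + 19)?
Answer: -283108 + 2*sqrt(46) ≈ -2.8309e+5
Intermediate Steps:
y = 2*sqrt(46) (y = sqrt(184) = 2*sqrt(46) ≈ 13.565)
S(l) = l*(19 + l)
I(u, R) = R + 2*sqrt(46)
I((0 + 5)**2, S(-9 - 3)) - 1*(-532)**2 = ((-9 - 3)*(19 + (-9 - 3)) + 2*sqrt(46)) - 1*(-532)**2 = (-12*(19 - 12) + 2*sqrt(46)) - 1*283024 = (-12*7 + 2*sqrt(46)) - 283024 = (-84 + 2*sqrt(46)) - 283024 = -283108 + 2*sqrt(46)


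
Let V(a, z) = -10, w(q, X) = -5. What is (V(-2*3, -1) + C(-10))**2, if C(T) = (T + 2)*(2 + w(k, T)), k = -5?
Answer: 196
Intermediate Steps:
C(T) = -6 - 3*T (C(T) = (T + 2)*(2 - 5) = (2 + T)*(-3) = -6 - 3*T)
(V(-2*3, -1) + C(-10))**2 = (-10 + (-6 - 3*(-10)))**2 = (-10 + (-6 + 30))**2 = (-10 + 24)**2 = 14**2 = 196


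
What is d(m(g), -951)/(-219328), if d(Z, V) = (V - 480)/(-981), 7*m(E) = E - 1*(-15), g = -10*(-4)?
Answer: -159/23906752 ≈ -6.6508e-6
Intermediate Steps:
g = 40
m(E) = 15/7 + E/7 (m(E) = (E - 1*(-15))/7 = (E + 15)/7 = (15 + E)/7 = 15/7 + E/7)
d(Z, V) = 160/327 - V/981 (d(Z, V) = (-480 + V)*(-1/981) = 160/327 - V/981)
d(m(g), -951)/(-219328) = (160/327 - 1/981*(-951))/(-219328) = (160/327 + 317/327)*(-1/219328) = (159/109)*(-1/219328) = -159/23906752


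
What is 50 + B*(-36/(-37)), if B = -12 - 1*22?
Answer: 626/37 ≈ 16.919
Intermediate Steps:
B = -34 (B = -12 - 22 = -34)
50 + B*(-36/(-37)) = 50 - (-1224)/(-37) = 50 - (-1224)*(-1)/37 = 50 - 34*36/37 = 50 - 1224/37 = 626/37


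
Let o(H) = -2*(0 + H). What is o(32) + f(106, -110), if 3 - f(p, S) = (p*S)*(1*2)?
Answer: 23259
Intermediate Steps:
o(H) = -2*H
f(p, S) = 3 - 2*S*p (f(p, S) = 3 - p*S*1*2 = 3 - S*p*2 = 3 - 2*S*p)
o(32) + f(106, -110) = -2*32 + (3 - 2*(-110)*106) = -64 + (3 + 23320) = -64 + 23323 = 23259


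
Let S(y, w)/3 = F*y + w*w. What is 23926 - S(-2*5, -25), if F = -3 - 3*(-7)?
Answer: 22591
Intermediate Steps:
F = 18 (F = -3 + 21 = 18)
S(y, w) = 3*w² + 54*y (S(y, w) = 3*(18*y + w*w) = 3*(18*y + w²) = 3*(w² + 18*y) = 3*w² + 54*y)
23926 - S(-2*5, -25) = 23926 - (3*(-25)² + 54*(-2*5)) = 23926 - (3*625 + 54*(-10)) = 23926 - (1875 - 540) = 23926 - 1*1335 = 23926 - 1335 = 22591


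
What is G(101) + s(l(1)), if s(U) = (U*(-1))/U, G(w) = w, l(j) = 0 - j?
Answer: 100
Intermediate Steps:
l(j) = -j
s(U) = -1 (s(U) = (-U)/U = -1)
G(101) + s(l(1)) = 101 - 1 = 100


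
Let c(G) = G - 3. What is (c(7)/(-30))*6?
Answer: -4/5 ≈ -0.80000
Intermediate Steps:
c(G) = -3 + G
(c(7)/(-30))*6 = ((-3 + 7)/(-30))*6 = (4*(-1/30))*6 = -2/15*6 = -4/5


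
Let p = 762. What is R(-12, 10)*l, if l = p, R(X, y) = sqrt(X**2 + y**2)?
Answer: 1524*sqrt(61) ≈ 11903.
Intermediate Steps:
l = 762
R(-12, 10)*l = sqrt((-12)**2 + 10**2)*762 = sqrt(144 + 100)*762 = sqrt(244)*762 = (2*sqrt(61))*762 = 1524*sqrt(61)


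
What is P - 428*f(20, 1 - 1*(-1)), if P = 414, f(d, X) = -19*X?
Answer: 16678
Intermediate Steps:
P - 428*f(20, 1 - 1*(-1)) = 414 - (-8132)*(1 - 1*(-1)) = 414 - (-8132)*(1 + 1) = 414 - (-8132)*2 = 414 - 428*(-38) = 414 + 16264 = 16678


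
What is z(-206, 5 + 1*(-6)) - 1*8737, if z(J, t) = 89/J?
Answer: -1799911/206 ≈ -8737.4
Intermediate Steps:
z(-206, 5 + 1*(-6)) - 1*8737 = 89/(-206) - 1*8737 = 89*(-1/206) - 8737 = -89/206 - 8737 = -1799911/206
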